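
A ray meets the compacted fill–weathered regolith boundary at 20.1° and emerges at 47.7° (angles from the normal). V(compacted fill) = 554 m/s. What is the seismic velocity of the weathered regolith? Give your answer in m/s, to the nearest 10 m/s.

1190 m/s

Snell's law: sin 20.1°/V₁ = sin 47.7°/V₂.
V₂ = V₁·sin 47.7°/sin 20.1° = 554 × 2.1522 = 1192.33 m/s.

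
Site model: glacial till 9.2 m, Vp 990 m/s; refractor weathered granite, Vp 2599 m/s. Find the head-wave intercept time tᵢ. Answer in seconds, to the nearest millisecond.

0.017 s

θ_c = arcsin(V₁/V₂) = arcsin(990/2599) = 22.39°; cos θ_c = 0.9246.
tᵢ = 2h·cos θ_c / V₁ = 2·9.2·0.9246 / 990 = 0.01718 s.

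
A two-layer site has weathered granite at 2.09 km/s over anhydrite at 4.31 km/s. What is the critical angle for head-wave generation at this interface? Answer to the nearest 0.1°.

29.0°

Critical incidence: sin θ_c = V₁/V₂ = 2.09/4.31 = 0.4849.
θ_c = arcsin 0.4849 = 29.01°.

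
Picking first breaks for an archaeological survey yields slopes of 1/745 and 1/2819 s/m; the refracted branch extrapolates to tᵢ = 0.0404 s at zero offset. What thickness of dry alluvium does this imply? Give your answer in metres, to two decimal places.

h = tᵢ·V₁·V₂ / (2·√(V₂²−V₁²)).
√(V₂²−V₁²) = √(2819² − 745²) = 2718.8 m/s.
h = 0.0404 s × 745 × 2819 / (2 × 2718.8) = 15.60 m.

15.60 m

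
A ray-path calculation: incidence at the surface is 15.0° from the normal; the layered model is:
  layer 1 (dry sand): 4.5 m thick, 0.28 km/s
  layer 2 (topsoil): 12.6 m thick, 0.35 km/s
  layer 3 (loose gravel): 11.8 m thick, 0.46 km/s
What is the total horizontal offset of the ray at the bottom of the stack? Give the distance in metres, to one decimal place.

Ray parameter p = sin 15.0° / 0.28 km/s = 9.2435e-01 s/km.
Layer 1: θ = 15.00°; offset = 4.5·tan 15.00° = 1.206 m.
Layer 2: sin θ = p·0.35 = 0.3235 → θ = 18.88°; offset = 12.6·tan 18.88° = 4.308 m.
Layer 3: sin θ = p·0.46 = 0.4252 → θ = 25.16°; offset = 11.8·tan 25.16° = 5.543 m.
Σ offsets = 11.057 m.

11.1 m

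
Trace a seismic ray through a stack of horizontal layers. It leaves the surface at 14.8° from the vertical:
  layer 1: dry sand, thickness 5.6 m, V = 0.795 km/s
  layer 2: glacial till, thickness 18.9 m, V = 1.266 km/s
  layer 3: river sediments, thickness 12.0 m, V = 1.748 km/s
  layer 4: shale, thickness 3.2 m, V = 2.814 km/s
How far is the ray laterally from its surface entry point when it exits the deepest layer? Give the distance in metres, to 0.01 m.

24.82 m

Apply Snell's law at each interface; in layer i the horizontal offset is hᵢ·tan θᵢ.
Layer 1: θ = 14.80°; offset = 5.6·tan 14.80° = 1.4796 m.
Layer 2: sin θ = 1.266·sin 14.8°/0.795 = 0.4068, θ = 24.00°; offset = 18.9·tan 24.00° = 8.4160 m.
Layer 3: sin θ = 1.748·sin 14.8°/0.795 = 0.5617, θ = 34.17°; offset = 12.0·tan 34.17° = 8.1462 m.
Layer 4: sin θ = 2.814·sin 14.8°/0.795 = 0.9042, θ = 64.71°; offset = 3.2·tan 64.71° = 6.7737 m.
Total horizontal offset = 24.8155 m.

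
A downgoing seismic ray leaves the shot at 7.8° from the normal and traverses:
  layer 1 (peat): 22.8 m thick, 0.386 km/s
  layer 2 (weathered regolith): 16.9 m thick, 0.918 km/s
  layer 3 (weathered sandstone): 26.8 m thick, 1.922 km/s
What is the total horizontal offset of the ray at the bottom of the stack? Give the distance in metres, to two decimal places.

33.46 m

p = sin θ₁/V₁ = sin 7.8°/0.386 = 3.5159e-01 s/km is conserved through the stack.
Layer 1: θ = 7.80°; offset = 22.8·tan 7.80° = 3.1232 m.
Layer 2: sin θ = p·0.918 = 0.3228 → θ = 18.83°; offset = 16.9·tan 18.83° = 5.7632 m.
Layer 3: sin θ = p·1.922 = 0.6758 → θ = 42.51°; offset = 26.8·tan 42.51° = 24.5694 m.
Summing the layer offsets gives 33.4557 m.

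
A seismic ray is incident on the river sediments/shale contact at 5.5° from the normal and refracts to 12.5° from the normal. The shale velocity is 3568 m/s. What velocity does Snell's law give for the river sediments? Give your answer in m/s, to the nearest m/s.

sin 5.5° = 0.0958; sin 12.5° = 0.2164.
V₁ = V₂·(sin θ₁/sin θ₂) = 3568·(0.0958/0.2164) = 1580.01 m/s.

1580 m/s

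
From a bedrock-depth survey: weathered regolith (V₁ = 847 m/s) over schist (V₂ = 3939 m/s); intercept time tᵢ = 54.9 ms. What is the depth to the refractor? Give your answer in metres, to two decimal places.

θ_c = arcsin(847/3939) = 12.42°; cos θ_c = 0.9766.
tᵢ = 2h cos θ_c/V₁ ⇒ h = tᵢ·V₁/(2 cos θ_c) = 0.0549·847/(2·0.9766) = 23.81 m.

23.81 m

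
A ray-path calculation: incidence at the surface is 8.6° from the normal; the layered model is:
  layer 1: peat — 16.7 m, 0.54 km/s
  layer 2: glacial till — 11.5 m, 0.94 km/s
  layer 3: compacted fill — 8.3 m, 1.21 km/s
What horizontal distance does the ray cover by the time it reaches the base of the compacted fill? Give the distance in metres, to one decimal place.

8.6 m

Ray parameter p = sin 8.6° / 0.54 km/s = 2.7692e-01 s/km.
Layer 1: θ = 8.60°; offset = 16.7·tan 8.60° = 2.526 m.
Layer 2: sin θ = p·0.94 = 0.2603 → θ = 15.09°; offset = 11.5·tan 15.09° = 3.100 m.
Layer 3: sin θ = p·1.21 = 0.3351 → θ = 19.58°; offset = 8.3·tan 19.58° = 2.952 m.
Summing the layer offsets gives 8.578 m.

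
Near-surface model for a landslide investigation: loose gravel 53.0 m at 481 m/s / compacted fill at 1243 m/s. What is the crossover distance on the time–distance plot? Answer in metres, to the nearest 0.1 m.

159.4 m

θ_c = arcsin(481/1243) = 22.77°, so cos θ_c = 0.9221 and tᵢ = 2h cos θ_c/V₁ = 0.2032 s.
At crossover x/V₁ = x/V₂ + tᵢ ⇒ x = tᵢ/(1/V₁ − 1/V₂) = 0.20321/(2.0790e-03 − 8.0451e-04) = 159.44 m.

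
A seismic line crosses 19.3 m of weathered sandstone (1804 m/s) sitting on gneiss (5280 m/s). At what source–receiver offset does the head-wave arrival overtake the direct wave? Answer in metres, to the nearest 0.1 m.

x_cross = 2h·√((V₂+V₁)/(V₂−V₁)).
(V₂+V₁)/(V₂−V₁) = (5280+1804)/(5280−1804) = 2.0380; √ = 1.4276.
x_cross = 2·19.3·1.4276 = 55.10 m.

55.1 m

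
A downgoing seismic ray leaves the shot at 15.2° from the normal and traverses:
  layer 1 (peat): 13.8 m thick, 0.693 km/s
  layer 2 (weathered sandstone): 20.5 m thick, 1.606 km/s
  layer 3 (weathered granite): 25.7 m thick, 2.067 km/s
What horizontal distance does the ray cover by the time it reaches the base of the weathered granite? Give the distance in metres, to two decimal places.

Apply Snell's law at each interface; in layer i the horizontal offset is hᵢ·tan θᵢ.
Layer 1: θ = 15.20°; offset = 13.8·tan 15.20° = 3.7494 m.
Layer 2: sin θ = 1.606·sin 15.2°/0.693 = 0.6076, θ = 37.42°; offset = 20.5·tan 37.42° = 15.6831 m.
Layer 3: sin θ = 2.067·sin 15.2°/0.693 = 0.7820, θ = 51.45°; offset = 25.7·tan 51.45° = 32.2476 m.
Summing the layer offsets gives 51.6801 m.

51.68 m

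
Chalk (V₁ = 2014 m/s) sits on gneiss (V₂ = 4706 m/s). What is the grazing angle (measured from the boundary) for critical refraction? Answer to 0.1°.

64.7°

Critical incidence: sin θ_c = V₁/V₂ = 2014/4706 = 0.4280.
θ_c = arcsin 0.4280 = 25.34°.
Measured from the interface: 90° − 25.34° = 64.66°.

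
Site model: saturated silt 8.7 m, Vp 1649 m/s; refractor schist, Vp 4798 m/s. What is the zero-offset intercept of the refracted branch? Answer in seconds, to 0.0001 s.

0.0099 s

tᵢ = 2h·√(V₂²−V₁²)/(V₁V₂).
√(V₂²−V₁²) = √(4798²−1649²) = 4505.7 m/s.
tᵢ = 2·8.7·4505.7/(1649·4798) = 0.00991 s.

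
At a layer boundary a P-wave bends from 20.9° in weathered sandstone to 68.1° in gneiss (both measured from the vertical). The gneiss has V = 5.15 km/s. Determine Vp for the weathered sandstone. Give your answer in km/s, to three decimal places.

sin 20.9° = 0.3567; sin 68.1° = 0.9278.
V₁ = V₂·(sin θ₁/sin θ₂) = 5.15·(0.3567/0.9278) = 1.980 km/s.

1.980 km/s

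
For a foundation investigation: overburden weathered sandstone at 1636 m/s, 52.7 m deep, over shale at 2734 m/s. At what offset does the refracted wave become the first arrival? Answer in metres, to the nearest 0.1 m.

x_cross = 2h·√((V₂+V₁)/(V₂−V₁)).
(V₂+V₁)/(V₂−V₁) = (2734+1636)/(2734−1636) = 3.9800; √ = 1.9950.
x_cross = 2·52.7·1.9950 = 210.27 m.

210.3 m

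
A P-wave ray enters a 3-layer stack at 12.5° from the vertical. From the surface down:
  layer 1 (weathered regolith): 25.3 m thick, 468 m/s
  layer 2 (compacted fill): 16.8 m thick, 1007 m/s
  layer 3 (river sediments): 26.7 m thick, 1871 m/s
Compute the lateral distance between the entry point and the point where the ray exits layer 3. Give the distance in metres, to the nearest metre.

p = sin θ₁/V₁ = sin 12.5°/468 = 4.6248e-04 s/m is conserved through the stack.
Layer 1: θ = 12.50°; offset = 25.3·tan 12.50° = 5.609 m.
Layer 2: sin θ = p·1007 = 0.4657 → θ = 27.76°; offset = 16.8·tan 27.76° = 8.841 m.
Layer 3: sin θ = p·1871 = 0.8653 → θ = 59.92°; offset = 26.7·tan 59.92° = 46.091 m.
Summing the layer offsets gives 60.541 m.

61 m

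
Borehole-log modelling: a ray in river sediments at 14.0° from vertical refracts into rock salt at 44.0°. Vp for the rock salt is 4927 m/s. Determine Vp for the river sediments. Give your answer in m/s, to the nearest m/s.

Snell's law: sin 14.0°/V₁ = sin 44.0°/V₂.
V₁ = V₂·sin 14.0°/sin 44.0° = 4927 × 0.3483 = 1715.88 m/s.

1716 m/s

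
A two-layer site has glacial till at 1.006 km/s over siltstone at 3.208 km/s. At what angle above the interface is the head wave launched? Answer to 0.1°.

71.7°

Critical incidence: sin θ_c = V₁/V₂ = 1.006/3.208 = 0.3136.
θ_c = arcsin 0.3136 = 18.28°.
Measured from the interface: 90° − 18.28° = 71.72°.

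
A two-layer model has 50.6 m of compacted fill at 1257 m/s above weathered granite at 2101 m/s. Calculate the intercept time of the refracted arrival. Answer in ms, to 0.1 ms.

64.5 ms

tᵢ = 2h·√(V₂²−V₁²)/(V₁V₂).
√(V₂²−V₁²) = √(2101²−1257²) = 1683.5 m/s.
tᵢ = 2·50.6·1683.5/(1257·2101) = 0.06451 s.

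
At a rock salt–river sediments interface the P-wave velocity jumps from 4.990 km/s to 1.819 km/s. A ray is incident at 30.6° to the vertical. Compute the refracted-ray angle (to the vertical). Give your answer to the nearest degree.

sin θ₁/V₁ = sin θ₂/V₂ ⇒ sin θ₂ = 1.819·sin 30.6°/4.990 = 1.819·0.5090/4.990 = 0.1856.
θ₂ = arcsin 0.1856 = 10.69° from the normal.

11°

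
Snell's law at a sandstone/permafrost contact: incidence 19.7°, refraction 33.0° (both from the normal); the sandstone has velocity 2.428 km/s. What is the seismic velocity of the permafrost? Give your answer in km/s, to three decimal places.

Snell's law: sin 19.7°/V₁ = sin 33.0°/V₂.
V₂ = V₁·sin 33.0°/sin 19.7° = 2.428 × 1.6157 = 3.923 km/s.

3.923 km/s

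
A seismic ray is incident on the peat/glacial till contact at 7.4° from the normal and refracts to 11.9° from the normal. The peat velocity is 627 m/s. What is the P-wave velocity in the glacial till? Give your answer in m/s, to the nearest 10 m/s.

1000 m/s

sin 7.4° = 0.1288; sin 11.9° = 0.2062.
V₂ = V₁·(sin θ₂/sin θ₁) = 627·(0.2062/0.1288) = 1003.84 m/s.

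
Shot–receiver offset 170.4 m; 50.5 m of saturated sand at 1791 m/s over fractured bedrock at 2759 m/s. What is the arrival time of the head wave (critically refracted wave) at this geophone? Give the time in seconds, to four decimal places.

θ_c = arcsin(V₁/V₂) = arcsin(1791/2759) = 40.48°, cos θ_c = 0.7607.
Intercept time tᵢ = 2h cos θ_c / V₁ = 2·50.5·0.7607/1791 = 0.04290 s.
t = x/V₂ + tᵢ = 170.4/2759 + 0.04290 = 0.10466 s.

0.1047 s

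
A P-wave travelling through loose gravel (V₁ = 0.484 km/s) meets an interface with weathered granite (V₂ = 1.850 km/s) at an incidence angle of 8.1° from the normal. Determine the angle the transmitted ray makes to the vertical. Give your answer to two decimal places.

Snell's law: sin θ₂ = (V₂/V₁)·sin θ₁ = (1.850/0.484)·sin 8.1° = 0.5386.
θ₂ = arcsin 0.5386 = 32.59° from the normal.

32.59°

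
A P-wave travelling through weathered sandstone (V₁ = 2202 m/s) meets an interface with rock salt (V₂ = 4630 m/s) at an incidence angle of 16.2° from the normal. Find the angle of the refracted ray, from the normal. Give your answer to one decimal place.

Snell's law: sin θ₂ = (V₂/V₁)·sin θ₁ = (4630/2202)·sin 16.2° = 0.5866.
θ₂ = arcsin 0.5866 = 35.92° from the normal.

35.9°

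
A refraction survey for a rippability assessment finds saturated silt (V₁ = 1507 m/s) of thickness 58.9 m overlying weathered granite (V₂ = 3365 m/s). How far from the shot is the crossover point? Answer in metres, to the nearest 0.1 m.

x_cross = 2h·√((V₂+V₁)/(V₂−V₁)).
(V₂+V₁)/(V₂−V₁) = (3365+1507)/(3365−1507) = 2.6222; √ = 1.6193.
x_cross = 2·58.9·1.6193 = 190.76 m.

190.8 m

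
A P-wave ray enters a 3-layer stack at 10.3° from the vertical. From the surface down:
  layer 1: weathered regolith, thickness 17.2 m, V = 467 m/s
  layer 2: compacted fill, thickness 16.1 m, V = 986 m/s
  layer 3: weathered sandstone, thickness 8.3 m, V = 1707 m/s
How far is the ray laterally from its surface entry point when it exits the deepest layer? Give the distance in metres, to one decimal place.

16.9 m

Apply Snell's law at each interface; in layer i the horizontal offset is hᵢ·tan θᵢ.
Layer 1: θ = 10.30°; offset = 17.2·tan 10.30° = 3.126 m.
Layer 2: sin θ = 986·sin 10.3°/467 = 0.3775, θ = 22.18°; offset = 16.1·tan 22.18° = 6.564 m.
Layer 3: sin θ = 1707·sin 10.3°/467 = 0.6536, θ = 40.81°; offset = 8.3·tan 40.81° = 7.167 m.
Total horizontal offset = 16.857 m.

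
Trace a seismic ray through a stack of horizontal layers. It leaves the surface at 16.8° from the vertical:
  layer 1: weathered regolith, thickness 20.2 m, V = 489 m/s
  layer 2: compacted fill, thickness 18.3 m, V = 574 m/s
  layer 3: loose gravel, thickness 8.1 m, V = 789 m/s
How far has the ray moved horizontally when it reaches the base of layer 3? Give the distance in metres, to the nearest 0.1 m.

p = sin θ₁/V₁ = sin 16.8°/489 = 5.9107e-04 s/m is conserved through the stack.
Layer 1: θ = 16.80°; offset = 20.2·tan 16.80° = 6.099 m.
Layer 2: sin θ = p·574 = 0.3393 → θ = 19.83°; offset = 18.3·tan 19.83° = 6.600 m.
Layer 3: sin θ = p·789 = 0.4664 → θ = 27.80°; offset = 8.1·tan 27.80° = 4.270 m.
Σ offsets = 16.969 m.

17.0 m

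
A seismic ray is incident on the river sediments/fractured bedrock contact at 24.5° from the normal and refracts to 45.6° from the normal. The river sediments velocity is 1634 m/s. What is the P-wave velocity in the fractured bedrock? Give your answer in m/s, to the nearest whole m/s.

2815 m/s

Snell's law: sin 24.5°/V₁ = sin 45.6°/V₂.
V₂ = V₁·sin 45.6°/sin 24.5° = 1634 × 1.7229 = 2815.21 m/s.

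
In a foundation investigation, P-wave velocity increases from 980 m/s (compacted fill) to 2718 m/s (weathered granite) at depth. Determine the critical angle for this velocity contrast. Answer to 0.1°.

21.1°

Critical incidence: sin θ_c = V₁/V₂ = 980/2718 = 0.3606.
θ_c = arcsin 0.3606 = 21.13°.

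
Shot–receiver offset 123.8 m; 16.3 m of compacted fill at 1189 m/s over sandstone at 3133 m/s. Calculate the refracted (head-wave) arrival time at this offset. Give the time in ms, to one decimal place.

t = x/V₂ + 2h·√(V₂²−V₁²)/(V₁V₂).
√(V₂²−V₁²) = √(3133²−1189²) = 2898.6 m/s; delay term = 2·16.3·2898.6/(1189·3133) = 0.02537 s.
t = 123.8/3133 + 0.02537 = 0.06488 s.

64.9 ms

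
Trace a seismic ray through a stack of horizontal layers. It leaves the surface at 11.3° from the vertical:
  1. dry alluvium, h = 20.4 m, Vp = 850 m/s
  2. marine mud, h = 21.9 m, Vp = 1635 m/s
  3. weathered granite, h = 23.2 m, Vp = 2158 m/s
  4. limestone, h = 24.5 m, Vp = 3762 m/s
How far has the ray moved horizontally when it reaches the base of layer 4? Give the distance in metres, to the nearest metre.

Apply Snell's law at each interface; in layer i the horizontal offset is hᵢ·tan θᵢ.
Layer 1: θ = 11.30°; offset = 20.4·tan 11.30° = 4.076 m.
Layer 2: sin θ = 1635·sin 11.3°/850 = 0.3769, θ = 22.14°; offset = 21.9·tan 22.14° = 8.912 m.
Layer 3: sin θ = 2158·sin 11.3°/850 = 0.4975, θ = 29.83°; offset = 23.2·tan 29.83° = 13.304 m.
Layer 4: sin θ = 3762·sin 11.3°/850 = 0.8672, θ = 60.14°; offset = 24.5·tan 60.14° = 42.674 m.
Σ offsets = 68.966 m.

69 m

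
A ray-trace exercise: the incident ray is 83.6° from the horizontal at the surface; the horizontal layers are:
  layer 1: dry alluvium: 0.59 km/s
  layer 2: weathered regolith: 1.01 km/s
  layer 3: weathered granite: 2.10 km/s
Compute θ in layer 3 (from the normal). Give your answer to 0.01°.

23.38°

From the normal: θ₁ = 90° − 83.6° = 6.4°.
Ray parameter p = sin 6.4° / 0.59 = 1.8893e-01 s/km.
sin θ_3 = p·V_3 = 1.8893e-01 × 2.10 = 0.3968.
θ_3 = 23.38° from the vertical.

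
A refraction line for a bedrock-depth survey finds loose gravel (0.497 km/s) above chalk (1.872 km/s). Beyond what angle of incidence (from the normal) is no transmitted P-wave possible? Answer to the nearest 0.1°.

Critical incidence: sin θ_c = V₁/V₂ = 0.497/1.872 = 0.2655.
θ_c = arcsin 0.2655 = 15.40°.

15.4°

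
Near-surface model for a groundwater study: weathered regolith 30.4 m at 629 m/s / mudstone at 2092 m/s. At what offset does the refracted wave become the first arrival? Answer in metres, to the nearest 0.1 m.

x_cross = 2h·√((V₂+V₁)/(V₂−V₁)).
(V₂+V₁)/(V₂−V₁) = (2092+629)/(2092−629) = 1.8599; √ = 1.3638.
x_cross = 2·30.4·1.3638 = 82.92 m.

82.9 m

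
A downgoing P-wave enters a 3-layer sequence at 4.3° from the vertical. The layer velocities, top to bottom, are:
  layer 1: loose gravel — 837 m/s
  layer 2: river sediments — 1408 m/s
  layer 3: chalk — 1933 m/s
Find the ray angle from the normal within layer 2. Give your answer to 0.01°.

Snell's law across each interface conserves sin θ / V, so sin θ_2 = V_2·sin θ₁/V₁.
sin θ_2 = 1408 × sin 4.3° / 837 = 0.1261.
θ_2 = arcsin 0.1261 = 7.25°.

7.25°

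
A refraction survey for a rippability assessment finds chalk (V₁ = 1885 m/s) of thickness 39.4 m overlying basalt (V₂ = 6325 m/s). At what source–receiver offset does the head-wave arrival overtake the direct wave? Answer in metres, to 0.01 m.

107.15 m

x_cross = 2h·√((V₂+V₁)/(V₂−V₁)).
(V₂+V₁)/(V₂−V₁) = (6325+1885)/(6325−1885) = 1.8491; √ = 1.3598.
x_cross = 2·39.4·1.3598 = 107.15 m.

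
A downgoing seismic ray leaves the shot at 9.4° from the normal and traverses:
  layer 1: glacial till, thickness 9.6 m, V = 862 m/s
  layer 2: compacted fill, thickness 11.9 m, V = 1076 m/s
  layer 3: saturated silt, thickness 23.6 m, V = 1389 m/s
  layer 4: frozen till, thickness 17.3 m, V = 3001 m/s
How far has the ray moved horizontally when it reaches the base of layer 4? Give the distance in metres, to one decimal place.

22.5 m

p = sin θ₁/V₁ = sin 9.4°/862 = 1.8947e-04 s/m is conserved through the stack.
Layer 1: θ = 9.40°; offset = 9.6·tan 9.40° = 1.589 m.
Layer 2: sin θ = p·1076 = 0.2039 → θ = 11.76°; offset = 11.9·tan 11.76° = 2.478 m.
Layer 3: sin θ = p·1389 = 0.2632 → θ = 15.26°; offset = 23.6·tan 15.26° = 6.438 m.
Layer 4: sin θ = p·3001 = 0.5686 → θ = 34.65°; offset = 17.3·tan 34.65° = 11.958 m.
Total horizontal offset = 22.464 m.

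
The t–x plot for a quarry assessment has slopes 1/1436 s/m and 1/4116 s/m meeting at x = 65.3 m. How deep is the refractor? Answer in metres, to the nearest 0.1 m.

x_cross = 2h·√((V₂+V₁)/(V₂−V₁)) → h = x_cross / (2·√((V₂+V₁)/(V₂−V₁))).
√((V₂+V₁)/(V₂−V₁)) = √((4116+1436)/(4116−1436)) = 1.4393.
h = 65.3 / (2·1.4393) = 22.68 m.

22.7 m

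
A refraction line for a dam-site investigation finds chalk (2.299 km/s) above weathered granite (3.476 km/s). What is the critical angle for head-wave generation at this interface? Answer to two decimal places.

At critical incidence the refracted ray runs along the interface (θ₂ = 90°), so sin θ_c = V₁/V₂.
θ_c = arcsin(2.299/3.476) = arcsin 0.6614 = 41.41°.

41.41°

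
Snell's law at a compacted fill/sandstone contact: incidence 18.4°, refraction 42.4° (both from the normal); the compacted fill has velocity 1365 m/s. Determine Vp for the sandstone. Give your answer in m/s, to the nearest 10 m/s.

Snell's law: sin 18.4°/V₁ = sin 42.4°/V₂.
V₂ = V₁·sin 42.4°/sin 18.4° = 1365 × 2.1362 = 2915.97 m/s.

2920 m/s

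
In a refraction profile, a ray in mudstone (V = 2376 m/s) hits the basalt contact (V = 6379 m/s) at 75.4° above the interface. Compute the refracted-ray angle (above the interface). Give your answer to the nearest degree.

47°

Angle from the normal: 90° − 75.4° = 14.6°.
Snell's law: sin θ₂ = (V₂/V₁)·sin θ₁ = (6379/2376)·sin 14.6° = 0.6767.
θ₂ = sin⁻¹(0.6767) = 42.59° (from vertical).
From the interface: 90° − 42.59° = 47.41°.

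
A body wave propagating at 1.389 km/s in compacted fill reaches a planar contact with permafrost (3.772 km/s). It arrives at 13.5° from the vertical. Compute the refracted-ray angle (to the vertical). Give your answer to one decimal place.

39.3°

sin θ₁/V₁ = sin θ₂/V₂ ⇒ sin θ₂ = 3.772·sin 13.5°/1.389 = 3.772·0.2334/1.389 = 0.6339.
θ₂ = sin⁻¹(0.6339) = 39.34° (from vertical).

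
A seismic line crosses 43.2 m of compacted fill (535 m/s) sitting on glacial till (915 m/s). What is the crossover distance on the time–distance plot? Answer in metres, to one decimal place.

x_cross = 2h·√((V₂+V₁)/(V₂−V₁)).
(V₂+V₁)/(V₂−V₁) = (915+535)/(915−535) = 3.8158; √ = 1.9534.
x_cross = 2·43.2·1.9534 = 168.77 m.

168.8 m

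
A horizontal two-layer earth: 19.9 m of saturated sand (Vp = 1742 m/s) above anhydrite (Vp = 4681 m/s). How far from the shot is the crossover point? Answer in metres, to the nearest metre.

x_cross = 2h·√((V₂+V₁)/(V₂−V₁)).
(V₂+V₁)/(V₂−V₁) = (4681+1742)/(4681−1742) = 2.1854; √ = 1.4783.
x_cross = 2·19.9·1.4783 = 58.84 m.

59 m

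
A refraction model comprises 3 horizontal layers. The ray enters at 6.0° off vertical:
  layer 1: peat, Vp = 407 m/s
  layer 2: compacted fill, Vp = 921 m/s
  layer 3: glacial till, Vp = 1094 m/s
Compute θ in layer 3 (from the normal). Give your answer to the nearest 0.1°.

Snell's law across each interface conserves sin θ / V, so sin θ_3 = V_3·sin θ₁/V₁.
sin θ_3 = 1094 × sin 6.0° / 407 = 0.2810.
θ_3 = 16.32° from the vertical.

16.3°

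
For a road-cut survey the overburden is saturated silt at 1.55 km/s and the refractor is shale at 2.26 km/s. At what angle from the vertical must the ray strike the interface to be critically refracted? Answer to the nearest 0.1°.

43.3°

At critical incidence the refracted ray runs along the interface (θ₂ = 90°), so sin θ_c = V₁/V₂.
θ_c = arcsin(1.55/2.26) = arcsin 0.6858 = 43.30°.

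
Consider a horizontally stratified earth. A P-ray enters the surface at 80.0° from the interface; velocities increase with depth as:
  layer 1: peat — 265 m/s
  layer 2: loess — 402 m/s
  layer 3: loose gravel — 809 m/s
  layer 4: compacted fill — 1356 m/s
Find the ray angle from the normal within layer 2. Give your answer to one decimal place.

15.3°

From the normal: θ₁ = 90° − 80.0° = 10.0°.
Snell's law across each interface conserves sin θ / V, so sin θ_2 = V_2·sin θ₁/V₁.
sin θ_2 = 402 × sin 10.0° / 265 = 0.2634.
θ_2 = arcsin 0.2634 = 15.27°.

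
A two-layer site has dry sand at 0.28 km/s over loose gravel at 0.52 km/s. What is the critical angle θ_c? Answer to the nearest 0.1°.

Critical incidence: sin θ_c = V₁/V₂ = 0.28/0.52 = 0.5385.
θ_c = arcsin 0.5385 = 32.58°.

32.6°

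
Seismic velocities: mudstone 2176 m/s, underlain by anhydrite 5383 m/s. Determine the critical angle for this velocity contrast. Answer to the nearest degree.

At critical incidence the refracted ray runs along the interface (θ₂ = 90°), so sin θ_c = V₁/V₂.
θ_c = arcsin(2176/5383) = arcsin 0.4042 = 23.84°.

24°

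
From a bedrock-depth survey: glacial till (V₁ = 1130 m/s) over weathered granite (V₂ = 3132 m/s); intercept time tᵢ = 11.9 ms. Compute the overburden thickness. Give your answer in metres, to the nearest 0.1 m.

θ_c = arcsin(1130/3132) = 21.15°; cos θ_c = 0.9326.
tᵢ = 2h cos θ_c/V₁ ⇒ h = tᵢ·V₁/(2 cos θ_c) = 0.0119·1130/(2·0.9326) = 7.21 m.

7.2 m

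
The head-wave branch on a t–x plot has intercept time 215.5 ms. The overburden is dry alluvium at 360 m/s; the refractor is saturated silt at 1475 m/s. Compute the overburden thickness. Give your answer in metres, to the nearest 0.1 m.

h = tᵢ·V₁·V₂ / (2·√(V₂²−V₁²)).
√(V₂²−V₁²) = √(1475² − 360²) = 1430.4 m/s.
h = 0.2155 s × 360 × 1475 / (2 × 1430.4) = 40.00 m.

40.0 m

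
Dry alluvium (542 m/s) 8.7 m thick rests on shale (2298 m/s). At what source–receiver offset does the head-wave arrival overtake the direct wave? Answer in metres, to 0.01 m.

θ_c = arcsin(542/2298) = 13.64°, so cos θ_c = 0.9718 and tᵢ = 2h cos θ_c/V₁ = 0.0312 s.
At crossover x/V₁ = x/V₂ + tᵢ ⇒ x = tᵢ/(1/V₁ − 1/V₂) = 0.03120/(1.8450e-03 − 4.3516e-04) = 22.13 m.

22.13 m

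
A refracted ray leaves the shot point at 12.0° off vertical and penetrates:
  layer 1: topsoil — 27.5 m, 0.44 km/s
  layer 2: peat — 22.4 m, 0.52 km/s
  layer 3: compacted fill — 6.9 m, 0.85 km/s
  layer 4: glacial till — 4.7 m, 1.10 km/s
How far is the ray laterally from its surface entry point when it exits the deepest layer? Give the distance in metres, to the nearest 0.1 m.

p = sin θ₁/V₁ = sin 12.0°/0.44 = 4.7253e-01 s/km is conserved through the stack.
Layer 1: θ = 12.00°; offset = 27.5·tan 12.00° = 5.845 m.
Layer 2: sin θ = p·0.52 = 0.2457 → θ = 14.22°; offset = 22.4·tan 14.22° = 5.678 m.
Layer 3: sin θ = p·0.85 = 0.4016 → θ = 23.68°; offset = 6.9·tan 23.68° = 3.026 m.
Layer 4: sin θ = p·1.10 = 0.5198 → θ = 31.32°; offset = 4.7·tan 31.32° = 2.860 m.
Summing the layer offsets gives 17.409 m.

17.4 m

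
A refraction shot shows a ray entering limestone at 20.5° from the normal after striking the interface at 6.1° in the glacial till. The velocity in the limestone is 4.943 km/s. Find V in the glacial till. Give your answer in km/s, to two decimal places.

sin 6.1° = 0.1063; sin 20.5° = 0.3502.
V₁ = V₂·(sin θ₁/sin θ₂) = 4.943·(0.1063/0.3502) = 1.50 km/s.

1.50 km/s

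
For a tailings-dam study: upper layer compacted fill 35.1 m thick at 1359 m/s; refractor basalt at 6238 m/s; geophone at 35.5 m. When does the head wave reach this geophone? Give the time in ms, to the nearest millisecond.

56 ms

θ_c = arcsin(V₁/V₂) = arcsin(1359/6238) = 12.58°, cos θ_c = 0.9760.
Intercept time tᵢ = 2h cos θ_c / V₁ = 2·35.1·0.9760/1359 = 0.05041 s.
t = x/V₂ + tᵢ = 35.5/6238 + 0.05041 = 0.05611 s.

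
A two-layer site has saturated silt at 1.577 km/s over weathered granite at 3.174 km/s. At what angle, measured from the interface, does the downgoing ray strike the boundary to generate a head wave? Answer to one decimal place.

60.2°

Critical incidence: sin θ_c = V₁/V₂ = 1.577/3.174 = 0.4968.
θ_c = arcsin 0.4968 = 29.79°.
Measured from the interface: 90° − 29.79° = 60.21°.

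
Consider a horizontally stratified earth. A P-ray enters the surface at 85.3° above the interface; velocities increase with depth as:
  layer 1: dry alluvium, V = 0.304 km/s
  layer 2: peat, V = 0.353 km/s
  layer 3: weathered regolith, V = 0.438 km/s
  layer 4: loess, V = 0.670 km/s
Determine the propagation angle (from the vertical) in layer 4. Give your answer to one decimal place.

10.4°

From the normal: θ₁ = 90° − 85.3° = 4.7°.
Ray parameter p = sin 4.7° / 0.304 = 2.6953e-01 s/km.
sin θ_4 = p·V_4 = 2.6953e-01 × 0.670 = 0.1806.
θ_4 = 10.40° from the vertical.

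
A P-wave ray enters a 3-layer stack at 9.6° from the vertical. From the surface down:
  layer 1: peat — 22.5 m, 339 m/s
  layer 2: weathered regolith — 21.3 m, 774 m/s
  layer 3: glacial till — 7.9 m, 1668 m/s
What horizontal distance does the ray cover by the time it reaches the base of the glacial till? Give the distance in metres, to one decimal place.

Apply Snell's law at each interface; in layer i the horizontal offset is hᵢ·tan θᵢ.
Layer 1: θ = 9.60°; offset = 22.5·tan 9.60° = 3.806 m.
Layer 2: sin θ = 774·sin 9.6°/339 = 0.3808, θ = 22.38°; offset = 21.3·tan 22.38° = 8.771 m.
Layer 3: sin θ = 1668·sin 9.6°/339 = 0.8206, θ = 55.14°; offset = 7.9·tan 55.14° = 11.342 m.
Total horizontal offset = 23.918 m.

23.9 m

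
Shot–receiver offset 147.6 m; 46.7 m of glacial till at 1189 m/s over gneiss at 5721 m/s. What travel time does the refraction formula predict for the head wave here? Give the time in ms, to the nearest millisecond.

103 ms

t = x/V₂ + 2h·√(V₂²−V₁²)/(V₁V₂).
√(V₂²−V₁²) = √(5721²−1189²) = 5596.1 m/s; delay term = 2·46.7·5596.1/(1189·5721) = 0.07684 s.
t = 147.6/5721 + 0.07684 = 0.10264 s.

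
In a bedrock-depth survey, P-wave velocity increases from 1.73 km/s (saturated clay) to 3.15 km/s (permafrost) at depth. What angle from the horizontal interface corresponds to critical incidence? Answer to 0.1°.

Critical incidence: sin θ_c = V₁/V₂ = 1.73/3.15 = 0.5492.
θ_c = arcsin 0.5492 = 33.31°.
Measured from the interface: 90° − 33.31° = 56.69°.

56.7°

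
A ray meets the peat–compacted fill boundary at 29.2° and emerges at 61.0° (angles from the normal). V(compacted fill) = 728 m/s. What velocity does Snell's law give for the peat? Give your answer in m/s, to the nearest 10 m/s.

410 m/s

Snell's law: sin 29.2°/V₁ = sin 61.0°/V₂.
V₁ = V₂·sin 29.2°/sin 61.0° = 728 × 0.5578 = 406.08 m/s.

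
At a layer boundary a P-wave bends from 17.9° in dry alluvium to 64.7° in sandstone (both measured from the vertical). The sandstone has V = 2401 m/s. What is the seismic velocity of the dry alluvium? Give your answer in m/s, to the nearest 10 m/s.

sin 17.9° = 0.3074; sin 64.7° = 0.9041.
V₁ = V₂·(sin θ₁/sin θ₂) = 2401·(0.3074/0.9041) = 816.26 m/s.

820 m/s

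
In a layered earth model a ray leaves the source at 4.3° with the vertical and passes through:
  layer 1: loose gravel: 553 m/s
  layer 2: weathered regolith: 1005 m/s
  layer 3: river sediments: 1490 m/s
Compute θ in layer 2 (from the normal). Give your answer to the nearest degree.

Snell's law across each interface conserves sin θ / V, so sin θ_2 = V_2·sin θ₁/V₁.
sin θ_2 = 1005 × sin 4.3° / 553 = 0.1363.
θ_2 = 7.83° from the vertical.

8°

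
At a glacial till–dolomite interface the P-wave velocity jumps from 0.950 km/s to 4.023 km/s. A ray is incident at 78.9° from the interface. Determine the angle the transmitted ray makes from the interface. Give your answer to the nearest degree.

35°

Convert to the normal: θ₁ = 90° − 78.9° = 11.1°.
sin θ₁/V₁ = sin θ₂/V₂ ⇒ sin θ₂ = 4.023·sin 11.1°/0.950 = 4.023·0.1925/0.950 = 0.8153.
θ₂ = arcsin 0.8153 = 54.62° from the normal.
From the interface: 90° − 54.62° = 35.38°.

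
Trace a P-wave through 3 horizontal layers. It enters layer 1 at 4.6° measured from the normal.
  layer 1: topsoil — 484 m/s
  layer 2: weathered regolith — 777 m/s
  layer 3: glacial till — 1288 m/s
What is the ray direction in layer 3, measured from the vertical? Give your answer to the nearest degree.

12°

Ray parameter p = sin 4.6° / 484 = 1.6570e-04 s/m.
sin θ_3 = p·V_3 = 1.6570e-04 × 1288 = 0.2134.
θ_3 = arcsin 0.2134 = 12.32°.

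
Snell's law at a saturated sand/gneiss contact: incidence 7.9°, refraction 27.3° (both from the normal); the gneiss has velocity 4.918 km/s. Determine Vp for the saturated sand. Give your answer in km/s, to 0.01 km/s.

1.47 km/s

Snell's law: sin 7.9°/V₁ = sin 27.3°/V₂.
V₁ = V₂·sin 7.9°/sin 27.3° = 4.918 × 0.2997 = 1.47 km/s.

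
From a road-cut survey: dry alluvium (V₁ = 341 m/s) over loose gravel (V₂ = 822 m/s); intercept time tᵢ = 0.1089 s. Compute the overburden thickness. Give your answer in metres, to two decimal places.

θ_c = arcsin(341/822) = 24.51°; cos θ_c = 0.9099.
tᵢ = 2h cos θ_c/V₁ ⇒ h = tᵢ·V₁/(2 cos θ_c) = 0.1089·341/(2·0.9099) = 20.41 m.

20.41 m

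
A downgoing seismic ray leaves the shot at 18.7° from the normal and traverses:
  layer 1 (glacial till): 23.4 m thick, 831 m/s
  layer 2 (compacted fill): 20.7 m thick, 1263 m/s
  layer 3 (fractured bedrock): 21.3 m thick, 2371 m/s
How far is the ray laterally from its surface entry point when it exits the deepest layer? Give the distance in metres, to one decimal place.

Ray parameter p = sin 18.7° / 831 m/s = 3.8582e-04 s/m.
Layer 1: θ = 18.70°; offset = 23.4·tan 18.70° = 7.920 m.
Layer 2: sin θ = p·1263 = 0.4873 → θ = 29.16°; offset = 20.7·tan 29.16° = 11.551 m.
Layer 3: sin θ = p·2371 = 0.9148 → θ = 66.17°; offset = 21.3·tan 66.17° = 48.232 m.
Summing the layer offsets gives 67.703 m.

67.7 m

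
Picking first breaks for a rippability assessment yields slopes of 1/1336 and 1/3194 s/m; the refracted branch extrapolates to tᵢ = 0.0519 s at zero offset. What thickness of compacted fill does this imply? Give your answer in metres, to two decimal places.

h = tᵢ·V₁·V₂ / (2·√(V₂²−V₁²)).
√(V₂²−V₁²) = √(3194² − 1336²) = 2901.2 m/s.
h = 0.0519 s × 1336 × 3194 / (2 × 2901.2) = 38.17 m.

38.17 m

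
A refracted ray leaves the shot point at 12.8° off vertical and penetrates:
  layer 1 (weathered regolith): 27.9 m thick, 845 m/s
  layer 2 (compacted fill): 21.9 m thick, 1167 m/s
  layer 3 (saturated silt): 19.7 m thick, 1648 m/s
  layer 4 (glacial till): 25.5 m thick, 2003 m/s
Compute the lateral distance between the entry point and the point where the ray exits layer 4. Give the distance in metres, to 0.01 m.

38.55 m

p = sin θ₁/V₁ = sin 12.8°/845 = 2.6219e-04 s/m is conserved through the stack.
Layer 1: θ = 12.80°; offset = 27.9·tan 12.80° = 6.3387 m.
Layer 2: sin θ = p·1167 = 0.3060 → θ = 17.82°; offset = 21.9·tan 17.82° = 7.0384 m.
Layer 3: sin θ = p·1648 = 0.4321 → θ = 25.60°; offset = 19.7·tan 25.60° = 9.4386 m.
Layer 4: sin θ = p·2003 = 0.5252 → θ = 31.68°; offset = 25.5·tan 31.68° = 15.7363 m.
Total horizontal offset = 38.5520 m.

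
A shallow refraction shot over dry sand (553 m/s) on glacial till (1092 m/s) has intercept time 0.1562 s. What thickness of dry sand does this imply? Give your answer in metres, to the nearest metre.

h = tᵢ·V₁·V₂ / (2·√(V₂²−V₁²)).
√(V₂²−V₁²) = √(1092² − 553²) = 941.6 m/s.
h = 0.1562 s × 553 × 1092 / (2 × 941.6) = 50.09 m.

50 m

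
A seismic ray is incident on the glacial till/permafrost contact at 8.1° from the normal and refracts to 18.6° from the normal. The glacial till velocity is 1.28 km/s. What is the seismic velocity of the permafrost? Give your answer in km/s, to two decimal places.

2.90 km/s

sin 8.1° = 0.1409; sin 18.6° = 0.3190.
V₂ = V₁·(sin θ₂/sin θ₁) = 1.28·(0.3190/0.1409) = 2.90 km/s.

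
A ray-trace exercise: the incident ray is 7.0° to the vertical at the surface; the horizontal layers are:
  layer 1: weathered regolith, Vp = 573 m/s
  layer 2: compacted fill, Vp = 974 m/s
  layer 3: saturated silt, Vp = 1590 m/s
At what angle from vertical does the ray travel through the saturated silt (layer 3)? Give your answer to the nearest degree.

20°

Snell's law across each interface conserves sin θ / V, so sin θ_3 = V_3·sin θ₁/V₁.
sin θ_3 = 1590 × sin 7.0° / 573 = 0.3382.
θ_3 = 19.77° from the vertical.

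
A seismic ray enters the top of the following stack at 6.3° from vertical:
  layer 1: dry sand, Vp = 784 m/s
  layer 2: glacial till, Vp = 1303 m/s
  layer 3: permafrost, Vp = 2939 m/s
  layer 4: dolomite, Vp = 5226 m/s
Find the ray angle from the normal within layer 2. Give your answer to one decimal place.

10.5°

Snell's law across each interface conserves sin θ / V, so sin θ_2 = V_2·sin θ₁/V₁.
sin θ_2 = 1303 × sin 6.3° / 784 = 0.1824.
θ_2 = 10.51° from the vertical.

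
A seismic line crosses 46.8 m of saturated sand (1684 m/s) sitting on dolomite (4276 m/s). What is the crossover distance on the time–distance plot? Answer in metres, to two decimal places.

θ_c = arcsin(1684/4276) = 23.19°, so cos θ_c = 0.9192 and tᵢ = 2h cos θ_c/V₁ = 0.0511 s.
At crossover x/V₁ = x/V₂ + tᵢ ⇒ x = tᵢ/(1/V₁ − 1/V₂) = 0.05109/(5.9382e-04 − 2.3386e-04) = 141.93 m.

141.93 m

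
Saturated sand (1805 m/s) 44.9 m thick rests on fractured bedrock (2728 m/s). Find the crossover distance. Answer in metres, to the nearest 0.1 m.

199.0 m

x_cross = 2h·√((V₂+V₁)/(V₂−V₁)).
(V₂+V₁)/(V₂−V₁) = (2728+1805)/(2728−1805) = 4.9112; √ = 2.2161.
x_cross = 2·44.9·2.2161 = 199.01 m.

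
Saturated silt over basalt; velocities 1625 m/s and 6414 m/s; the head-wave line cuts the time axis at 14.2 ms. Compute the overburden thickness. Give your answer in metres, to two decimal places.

θ_c = arcsin(1625/6414) = 14.68°; cos θ_c = 0.9674.
tᵢ = 2h cos θ_c/V₁ ⇒ h = tᵢ·V₁/(2 cos θ_c) = 0.0142·1625/(2·0.9674) = 11.93 m.

11.93 m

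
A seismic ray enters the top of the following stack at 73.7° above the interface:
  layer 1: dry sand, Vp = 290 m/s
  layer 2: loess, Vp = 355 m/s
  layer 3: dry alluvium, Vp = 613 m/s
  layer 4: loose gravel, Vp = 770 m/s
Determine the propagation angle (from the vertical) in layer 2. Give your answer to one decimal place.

20.1°

From the normal: θ₁ = 90° − 73.7° = 16.3°.
Snell's law across each interface conserves sin θ / V, so sin θ_2 = V_2·sin θ₁/V₁.
sin θ_2 = 355 × sin 16.3° / 290 = 0.3436.
θ_2 = arcsin 0.3436 = 20.09°.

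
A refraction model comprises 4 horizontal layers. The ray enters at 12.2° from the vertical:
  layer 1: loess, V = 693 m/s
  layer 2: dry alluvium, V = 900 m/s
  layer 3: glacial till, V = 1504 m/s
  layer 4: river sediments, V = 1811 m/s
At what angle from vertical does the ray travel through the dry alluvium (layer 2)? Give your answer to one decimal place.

15.9°

Ray parameter p = sin 12.2° / 693 = 3.0494e-04 s/m.
sin θ_2 = p·V_2 = 3.0494e-04 × 900 = 0.2744.
θ_2 = 15.93° from the vertical.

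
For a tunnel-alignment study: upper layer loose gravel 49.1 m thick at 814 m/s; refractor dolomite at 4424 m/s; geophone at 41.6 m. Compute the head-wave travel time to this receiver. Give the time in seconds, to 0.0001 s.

0.1280 s

θ_c = arcsin(V₁/V₂) = arcsin(814/4424) = 10.60°, cos θ_c = 0.9829.
Intercept time tᵢ = 2h cos θ_c / V₁ = 2·49.1·0.9829/814 = 0.11858 s.
t = x/V₂ + tᵢ = 41.6/4424 + 0.11858 = 0.12798 s.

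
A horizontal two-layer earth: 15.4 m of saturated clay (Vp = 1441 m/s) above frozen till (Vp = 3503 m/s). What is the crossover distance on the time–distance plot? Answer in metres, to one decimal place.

θ_c = arcsin(1441/3503) = 24.29°, so cos θ_c = 0.9115 and tᵢ = 2h cos θ_c/V₁ = 0.0195 s.
At crossover x/V₁ = x/V₂ + tᵢ ⇒ x = tᵢ/(1/V₁ − 1/V₂) = 0.01948/(6.9396e-04 − 2.8547e-04) = 47.69 m.

47.7 m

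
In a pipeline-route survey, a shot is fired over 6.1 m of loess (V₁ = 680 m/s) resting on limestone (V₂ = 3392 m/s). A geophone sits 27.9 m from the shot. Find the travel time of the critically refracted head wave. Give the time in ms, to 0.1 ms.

25.8 ms

θ_c = arcsin(V₁/V₂) = arcsin(680/3392) = 11.56°, cos θ_c = 0.9797.
Intercept time tᵢ = 2h cos θ_c / V₁ = 2·6.1·0.9797/680 = 0.01758 s.
t = x/V₂ + tᵢ = 27.9/3392 + 0.01758 = 0.02580 s.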